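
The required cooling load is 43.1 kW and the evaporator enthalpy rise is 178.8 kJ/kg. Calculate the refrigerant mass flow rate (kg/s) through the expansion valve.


m_dot = Q / dh
m_dot = 43.1 / 178.8
m_dot = 0.2411 kg/s

0.2411


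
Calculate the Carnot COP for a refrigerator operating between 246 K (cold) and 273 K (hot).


dT = 273 - 246 = 27 K
COP_carnot = T_cold / dT = 246 / 27
COP_carnot = 9.111

9.111


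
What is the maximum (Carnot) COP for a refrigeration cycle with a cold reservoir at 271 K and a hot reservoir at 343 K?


dT = 343 - 271 = 72 K
COP_carnot = T_cold / dT = 271 / 72
COP_carnot = 3.764

3.764


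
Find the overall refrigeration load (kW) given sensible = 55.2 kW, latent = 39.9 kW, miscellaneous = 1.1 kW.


Q_total = Q_s + Q_l + Q_misc
Q_total = 55.2 + 39.9 + 1.1
Q_total = 96.2 kW

96.2


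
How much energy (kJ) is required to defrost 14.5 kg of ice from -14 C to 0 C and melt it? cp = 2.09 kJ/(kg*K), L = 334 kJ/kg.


Sensible heat = cp * dT = 2.09 * 14 = 29.26 kJ/kg
Total per kg = 29.26 + 334 = 363.26 kJ/kg
Q = m * total = 14.5 * 363.26
Q = 5267.3 kJ

5267.3


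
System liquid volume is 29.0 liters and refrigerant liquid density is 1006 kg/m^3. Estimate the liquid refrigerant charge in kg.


Charge = V * rho / 1000
Charge = 29.0 * 1006 / 1000
Charge = 29.17 kg

29.17


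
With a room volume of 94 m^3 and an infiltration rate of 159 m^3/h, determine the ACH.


ACH = flow / volume
ACH = 159 / 94
ACH = 1.691

1.691


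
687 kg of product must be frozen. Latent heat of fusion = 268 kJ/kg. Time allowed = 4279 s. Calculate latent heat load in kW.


Q_lat = m * h_fg / t
Q_lat = 687 * 268 / 4279
Q_lat = 43.03 kW

43.03


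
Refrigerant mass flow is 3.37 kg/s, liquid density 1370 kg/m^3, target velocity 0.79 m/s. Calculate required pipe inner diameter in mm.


A = m_dot / (rho * v) = 3.37 / (1370 * 0.79) = 0.003113739259 m^2
d = sqrt(4*A/pi) * 1000
d = 63.0 mm

63.0


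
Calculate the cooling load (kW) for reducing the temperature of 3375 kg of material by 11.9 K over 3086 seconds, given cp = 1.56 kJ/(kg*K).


Q = m * cp * dT / t
Q = 3375 * 1.56 * 11.9 / 3086
Q = 20.302 kW

20.302


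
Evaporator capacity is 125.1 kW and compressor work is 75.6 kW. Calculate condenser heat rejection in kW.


Q_cond = Q_evap + W
Q_cond = 125.1 + 75.6
Q_cond = 200.7 kW

200.7


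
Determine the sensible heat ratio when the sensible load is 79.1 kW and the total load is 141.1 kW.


SHR = Q_sensible / Q_total
SHR = 79.1 / 141.1
SHR = 0.561

0.561


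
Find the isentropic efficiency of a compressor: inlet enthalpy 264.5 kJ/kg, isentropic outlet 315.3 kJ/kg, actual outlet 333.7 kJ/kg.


dh_ideal = 315.3 - 264.5 = 50.8 kJ/kg
dh_actual = 333.7 - 264.5 = 69.2 kJ/kg
eta_s = dh_ideal / dh_actual = 50.8 / 69.2
eta_s = 0.7341

0.7341


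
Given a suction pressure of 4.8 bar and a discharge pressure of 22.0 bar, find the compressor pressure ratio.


PR = P_high / P_low
PR = 22.0 / 4.8
PR = 4.583

4.583


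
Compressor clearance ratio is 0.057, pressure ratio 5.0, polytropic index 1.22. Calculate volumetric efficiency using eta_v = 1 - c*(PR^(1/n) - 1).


PR^(1/n) = 5.0^(1/1.22) = 3.74047049
eta_v = 1 - 0.057 * (3.74047049 - 1)
eta_v = 0.8438

0.8438


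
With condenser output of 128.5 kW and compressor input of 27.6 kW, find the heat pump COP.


COP_hp = Q_cond / W
COP_hp = 128.5 / 27.6
COP_hp = 4.656

4.656


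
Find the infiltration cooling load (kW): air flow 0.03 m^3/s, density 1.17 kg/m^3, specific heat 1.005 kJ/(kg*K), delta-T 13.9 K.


Q = V_dot * rho * cp * dT
Q = 0.03 * 1.17 * 1.005 * 13.9
Q = 0.49 kW

0.49


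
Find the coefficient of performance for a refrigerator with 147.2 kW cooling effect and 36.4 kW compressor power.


COP = Q_evap / W
COP = 147.2 / 36.4
COP = 4.044

4.044


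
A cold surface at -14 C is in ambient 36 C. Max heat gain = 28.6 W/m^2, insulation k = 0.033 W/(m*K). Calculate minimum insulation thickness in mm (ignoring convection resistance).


dT = 36 - (-14) = 50 K
thickness = k * dT / q_max * 1000
thickness = 0.033 * 50 / 28.6 * 1000
thickness = 57.7 mm

57.7


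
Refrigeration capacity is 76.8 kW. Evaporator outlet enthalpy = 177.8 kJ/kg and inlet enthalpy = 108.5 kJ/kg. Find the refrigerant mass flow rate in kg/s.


dh = 177.8 - 108.5 = 69.3 kJ/kg
m_dot = Q / dh = 76.8 / 69.3 = 1.1082 kg/s

1.1082


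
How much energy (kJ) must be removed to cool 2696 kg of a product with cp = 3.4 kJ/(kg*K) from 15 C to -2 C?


dT = 15 - (-2) = 17 K
Q = m * cp * dT = 2696 * 3.4 * 17
Q = 155829 kJ

155829


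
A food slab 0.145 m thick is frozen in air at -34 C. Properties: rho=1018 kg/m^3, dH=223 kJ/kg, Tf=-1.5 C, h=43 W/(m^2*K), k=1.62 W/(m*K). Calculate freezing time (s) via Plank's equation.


dT = -1.5 - (-34) = 32.5 K
term1 = a/(2h) = 0.145/(2*43) = 0.001686046512
term2 = a^2/(8k) = 0.145^2/(8*1.62) = 0.001622299383
t = rho*dH*1000/dT * (term1 + term2)
t = 1018*223*1000/32.5 * (0.001686046512 + 0.001622299383)
t = 23109 s

23109


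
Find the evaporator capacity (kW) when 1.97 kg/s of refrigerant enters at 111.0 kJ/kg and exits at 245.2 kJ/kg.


dh = 245.2 - 111.0 = 134.2 kJ/kg
Q_evap = m_dot * dh = 1.97 * 134.2
Q_evap = 264.37 kW

264.37


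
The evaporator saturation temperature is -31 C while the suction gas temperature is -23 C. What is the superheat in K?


Superheat = T_suction - T_evap
Superheat = -23 - (-31)
Superheat = 8 K

8


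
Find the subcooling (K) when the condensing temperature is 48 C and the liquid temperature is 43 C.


Subcooling = T_cond - T_liquid
Subcooling = 48 - 43
Subcooling = 5 K

5


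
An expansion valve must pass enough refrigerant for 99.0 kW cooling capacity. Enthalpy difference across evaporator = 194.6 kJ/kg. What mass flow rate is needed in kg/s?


m_dot = Q / dh
m_dot = 99.0 / 194.6
m_dot = 0.5087 kg/s

0.5087


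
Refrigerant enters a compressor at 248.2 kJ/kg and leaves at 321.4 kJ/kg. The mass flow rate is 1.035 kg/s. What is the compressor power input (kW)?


dh = 321.4 - 248.2 = 73.2 kJ/kg
W = m_dot * dh = 1.035 * 73.2 = 75.76 kW

75.76


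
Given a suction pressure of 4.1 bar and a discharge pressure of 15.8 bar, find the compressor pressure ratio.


PR = P_high / P_low
PR = 15.8 / 4.1
PR = 3.854

3.854


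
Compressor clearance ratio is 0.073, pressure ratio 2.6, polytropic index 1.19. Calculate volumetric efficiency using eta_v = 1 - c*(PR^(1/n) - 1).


PR^(1/n) = 2.6^(1/1.19) = 2.23211774
eta_v = 1 - 0.073 * (2.23211774 - 1)
eta_v = 0.9101

0.9101


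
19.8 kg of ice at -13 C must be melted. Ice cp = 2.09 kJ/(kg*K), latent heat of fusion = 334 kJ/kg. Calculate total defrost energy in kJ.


Sensible heat = cp * dT = 2.09 * 13 = 27.17 kJ/kg
Total per kg = 27.17 + 334 = 361.17 kJ/kg
Q = m * total = 19.8 * 361.17
Q = 7151.2 kJ

7151.2


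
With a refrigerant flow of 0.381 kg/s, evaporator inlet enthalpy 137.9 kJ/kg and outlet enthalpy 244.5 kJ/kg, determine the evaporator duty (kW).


dh = 244.5 - 137.9 = 106.6 kJ/kg
Q_evap = m_dot * dh = 0.381 * 106.6
Q_evap = 40.61 kW

40.61


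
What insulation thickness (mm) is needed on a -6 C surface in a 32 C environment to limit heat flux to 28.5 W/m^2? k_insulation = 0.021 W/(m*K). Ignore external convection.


dT = 32 - (-6) = 38 K
thickness = k * dT / q_max * 1000
thickness = 0.021 * 38 / 28.5 * 1000
thickness = 28.0 mm

28.0


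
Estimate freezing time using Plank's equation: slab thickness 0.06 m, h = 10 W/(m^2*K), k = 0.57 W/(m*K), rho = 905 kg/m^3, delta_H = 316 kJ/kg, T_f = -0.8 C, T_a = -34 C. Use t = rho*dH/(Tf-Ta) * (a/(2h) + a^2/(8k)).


dT = -0.8 - (-34) = 33.2 K
term1 = a/(2h) = 0.06/(2*10) = 0.003
term2 = a^2/(8k) = 0.06^2/(8*0.57) = 0.0007894736842
t = rho*dH*1000/dT * (term1 + term2)
t = 905*316*1000/33.2 * (0.003 + 0.0007894736842)
t = 32642 s

32642


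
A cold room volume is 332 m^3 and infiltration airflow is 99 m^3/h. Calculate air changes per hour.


ACH = flow / volume
ACH = 99 / 332
ACH = 0.298

0.298


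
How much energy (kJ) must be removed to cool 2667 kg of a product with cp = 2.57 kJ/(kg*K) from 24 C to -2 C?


dT = 24 - (-2) = 26 K
Q = m * cp * dT = 2667 * 2.57 * 26
Q = 178209 kJ

178209


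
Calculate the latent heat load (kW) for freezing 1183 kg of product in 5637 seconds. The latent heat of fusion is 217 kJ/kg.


Q_lat = m * h_fg / t
Q_lat = 1183 * 217 / 5637
Q_lat = 45.54 kW

45.54


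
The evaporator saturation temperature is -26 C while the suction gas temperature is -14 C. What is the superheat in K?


Superheat = T_suction - T_evap
Superheat = -14 - (-26)
Superheat = 12 K

12


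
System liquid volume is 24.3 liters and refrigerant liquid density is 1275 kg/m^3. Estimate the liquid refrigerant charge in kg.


Charge = V * rho / 1000
Charge = 24.3 * 1275 / 1000
Charge = 30.98 kg

30.98


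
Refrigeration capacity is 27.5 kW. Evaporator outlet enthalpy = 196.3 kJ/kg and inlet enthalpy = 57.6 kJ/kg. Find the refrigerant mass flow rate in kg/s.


dh = 196.3 - 57.6 = 138.7 kJ/kg
m_dot = Q / dh = 27.5 / 138.7 = 0.1983 kg/s

0.1983


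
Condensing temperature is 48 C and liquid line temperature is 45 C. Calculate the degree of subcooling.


Subcooling = T_cond - T_liquid
Subcooling = 48 - 45
Subcooling = 3 K

3


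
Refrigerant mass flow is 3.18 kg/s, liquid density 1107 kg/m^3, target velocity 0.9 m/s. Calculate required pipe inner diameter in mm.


A = m_dot / (rho * v) = 3.18 / (1107 * 0.9) = 0.003191809696 m^2
d = sqrt(4*A/pi) * 1000
d = 63.7 mm

63.7


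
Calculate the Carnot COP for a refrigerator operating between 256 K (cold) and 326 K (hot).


dT = 326 - 256 = 70 K
COP_carnot = T_cold / dT = 256 / 70
COP_carnot = 3.657

3.657


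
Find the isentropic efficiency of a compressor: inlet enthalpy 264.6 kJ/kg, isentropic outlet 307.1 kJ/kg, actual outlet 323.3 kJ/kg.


dh_ideal = 307.1 - 264.6 = 42.5 kJ/kg
dh_actual = 323.3 - 264.6 = 58.7 kJ/kg
eta_s = dh_ideal / dh_actual = 42.5 / 58.7
eta_s = 0.724

0.724


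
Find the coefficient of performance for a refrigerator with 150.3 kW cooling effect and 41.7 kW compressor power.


COP = Q_evap / W
COP = 150.3 / 41.7
COP = 3.604

3.604


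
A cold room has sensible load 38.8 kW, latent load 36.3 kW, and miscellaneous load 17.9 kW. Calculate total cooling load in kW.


Q_total = Q_s + Q_l + Q_misc
Q_total = 38.8 + 36.3 + 17.9
Q_total = 93.0 kW

93.0


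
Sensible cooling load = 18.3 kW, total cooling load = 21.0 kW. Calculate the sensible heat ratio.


SHR = Q_sensible / Q_total
SHR = 18.3 / 21.0
SHR = 0.871

0.871


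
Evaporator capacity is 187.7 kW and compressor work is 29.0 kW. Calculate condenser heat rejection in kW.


Q_cond = Q_evap + W
Q_cond = 187.7 + 29.0
Q_cond = 216.7 kW

216.7


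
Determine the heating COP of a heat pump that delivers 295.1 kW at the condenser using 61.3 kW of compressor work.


COP_hp = Q_cond / W
COP_hp = 295.1 / 61.3
COP_hp = 4.814

4.814


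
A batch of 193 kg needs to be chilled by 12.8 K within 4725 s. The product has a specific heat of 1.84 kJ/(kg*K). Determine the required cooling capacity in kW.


Q = m * cp * dT / t
Q = 193 * 1.84 * 12.8 / 4725
Q = 0.962 kW

0.962


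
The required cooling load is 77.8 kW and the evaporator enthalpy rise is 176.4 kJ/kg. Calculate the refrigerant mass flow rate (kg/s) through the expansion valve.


m_dot = Q / dh
m_dot = 77.8 / 176.4
m_dot = 0.441 kg/s

0.441


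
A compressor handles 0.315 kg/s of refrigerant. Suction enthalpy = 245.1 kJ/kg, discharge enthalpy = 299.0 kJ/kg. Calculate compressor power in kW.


dh = 299.0 - 245.1 = 53.9 kJ/kg
W = m_dot * dh = 0.315 * 53.9 = 16.98 kW

16.98


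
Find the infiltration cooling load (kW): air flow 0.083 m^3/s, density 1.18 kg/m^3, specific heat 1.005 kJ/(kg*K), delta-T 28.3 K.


Q = V_dot * rho * cp * dT
Q = 0.083 * 1.18 * 1.005 * 28.3
Q = 2.786 kW

2.786


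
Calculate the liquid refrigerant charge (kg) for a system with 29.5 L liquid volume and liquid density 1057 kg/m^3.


Charge = V * rho / 1000
Charge = 29.5 * 1057 / 1000
Charge = 31.18 kg

31.18


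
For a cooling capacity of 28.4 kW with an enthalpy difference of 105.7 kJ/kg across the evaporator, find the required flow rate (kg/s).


m_dot = Q / dh
m_dot = 28.4 / 105.7
m_dot = 0.2687 kg/s

0.2687


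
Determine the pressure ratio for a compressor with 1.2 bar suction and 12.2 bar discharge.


PR = P_high / P_low
PR = 12.2 / 1.2
PR = 10.167

10.167


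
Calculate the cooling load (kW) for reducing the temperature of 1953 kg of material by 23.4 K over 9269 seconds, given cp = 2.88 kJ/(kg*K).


Q = m * cp * dT / t
Q = 1953 * 2.88 * 23.4 / 9269
Q = 14.2 kW

14.2


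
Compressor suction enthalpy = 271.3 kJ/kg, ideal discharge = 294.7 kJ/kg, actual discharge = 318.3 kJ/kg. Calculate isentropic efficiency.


dh_ideal = 294.7 - 271.3 = 23.4 kJ/kg
dh_actual = 318.3 - 271.3 = 47.0 kJ/kg
eta_s = dh_ideal / dh_actual = 23.4 / 47.0
eta_s = 0.4979

0.4979


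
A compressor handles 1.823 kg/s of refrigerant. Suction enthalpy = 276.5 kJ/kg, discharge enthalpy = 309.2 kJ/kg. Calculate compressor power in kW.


dh = 309.2 - 276.5 = 32.7 kJ/kg
W = m_dot * dh = 1.823 * 32.7 = 59.61 kW

59.61


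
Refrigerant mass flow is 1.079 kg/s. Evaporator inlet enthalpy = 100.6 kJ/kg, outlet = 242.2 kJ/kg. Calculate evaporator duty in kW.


dh = 242.2 - 100.6 = 141.6 kJ/kg
Q_evap = m_dot * dh = 1.079 * 141.6
Q_evap = 152.79 kW

152.79


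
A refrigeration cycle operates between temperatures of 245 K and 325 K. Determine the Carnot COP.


dT = 325 - 245 = 80 K
COP_carnot = T_cold / dT = 245 / 80
COP_carnot = 3.063

3.063


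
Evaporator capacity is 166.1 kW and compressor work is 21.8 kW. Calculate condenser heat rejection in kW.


Q_cond = Q_evap + W
Q_cond = 166.1 + 21.8
Q_cond = 187.9 kW

187.9


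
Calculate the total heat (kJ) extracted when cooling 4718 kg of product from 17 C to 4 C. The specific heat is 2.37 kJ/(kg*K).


dT = 17 - (4) = 13 K
Q = m * cp * dT = 4718 * 2.37 * 13
Q = 145362 kJ

145362


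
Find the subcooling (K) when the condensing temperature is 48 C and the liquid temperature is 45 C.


Subcooling = T_cond - T_liquid
Subcooling = 48 - 45
Subcooling = 3 K

3


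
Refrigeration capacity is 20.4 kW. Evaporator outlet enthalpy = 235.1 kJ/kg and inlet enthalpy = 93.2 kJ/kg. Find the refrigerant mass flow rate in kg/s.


dh = 235.1 - 93.2 = 141.9 kJ/kg
m_dot = Q / dh = 20.4 / 141.9 = 0.1438 kg/s

0.1438


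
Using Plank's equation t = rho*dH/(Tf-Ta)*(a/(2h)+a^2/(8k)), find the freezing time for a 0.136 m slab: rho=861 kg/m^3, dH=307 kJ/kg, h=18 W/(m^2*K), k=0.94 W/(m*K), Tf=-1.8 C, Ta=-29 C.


dT = -1.8 - (-29) = 27.2 K
term1 = a/(2h) = 0.136/(2*18) = 0.003777777778
term2 = a^2/(8k) = 0.136^2/(8*0.94) = 0.002459574468
t = rho*dH*1000/dT * (term1 + term2)
t = 861*307*1000/27.2 * (0.003777777778 + 0.002459574468)
t = 60614 s

60614


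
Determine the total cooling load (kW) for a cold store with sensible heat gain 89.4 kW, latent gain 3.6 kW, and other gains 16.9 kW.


Q_total = Q_s + Q_l + Q_misc
Q_total = 89.4 + 3.6 + 16.9
Q_total = 109.9 kW

109.9


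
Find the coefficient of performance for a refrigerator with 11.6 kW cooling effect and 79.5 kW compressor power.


COP = Q_evap / W
COP = 11.6 / 79.5
COP = 0.146

0.146


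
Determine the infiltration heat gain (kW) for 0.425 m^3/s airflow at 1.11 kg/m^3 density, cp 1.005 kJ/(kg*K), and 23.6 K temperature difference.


Q = V_dot * rho * cp * dT
Q = 0.425 * 1.11 * 1.005 * 23.6
Q = 11.189 kW

11.189


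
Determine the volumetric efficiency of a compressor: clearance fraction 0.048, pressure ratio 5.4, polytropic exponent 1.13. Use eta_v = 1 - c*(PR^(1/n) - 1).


PR^(1/n) = 5.4^(1/1.13) = 4.44770599
eta_v = 1 - 0.048 * (4.44770599 - 1)
eta_v = 0.8345

0.8345


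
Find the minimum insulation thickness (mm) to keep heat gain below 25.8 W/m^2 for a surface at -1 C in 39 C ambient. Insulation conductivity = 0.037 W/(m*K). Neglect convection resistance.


dT = 39 - (-1) = 40 K
thickness = k * dT / q_max * 1000
thickness = 0.037 * 40 / 25.8 * 1000
thickness = 57.4 mm

57.4


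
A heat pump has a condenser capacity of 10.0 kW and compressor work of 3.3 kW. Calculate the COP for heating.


COP_hp = Q_cond / W
COP_hp = 10.0 / 3.3
COP_hp = 3.03

3.03


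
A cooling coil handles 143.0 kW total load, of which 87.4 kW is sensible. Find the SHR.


SHR = Q_sensible / Q_total
SHR = 87.4 / 143.0
SHR = 0.611

0.611


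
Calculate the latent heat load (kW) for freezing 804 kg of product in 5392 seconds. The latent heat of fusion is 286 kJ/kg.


Q_lat = m * h_fg / t
Q_lat = 804 * 286 / 5392
Q_lat = 42.65 kW

42.65


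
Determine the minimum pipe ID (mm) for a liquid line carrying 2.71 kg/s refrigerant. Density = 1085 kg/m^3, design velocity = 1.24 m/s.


A = m_dot / (rho * v) = 2.71 / (1085 * 1.24) = 0.002014270849 m^2
d = sqrt(4*A/pi) * 1000
d = 50.6 mm

50.6


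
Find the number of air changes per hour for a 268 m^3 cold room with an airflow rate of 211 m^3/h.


ACH = flow / volume
ACH = 211 / 268
ACH = 0.787

0.787


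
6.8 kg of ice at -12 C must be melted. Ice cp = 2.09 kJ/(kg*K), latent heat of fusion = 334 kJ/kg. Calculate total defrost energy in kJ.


Sensible heat = cp * dT = 2.09 * 12 = 25.08 kJ/kg
Total per kg = 25.08 + 334 = 359.08 kJ/kg
Q = m * total = 6.8 * 359.08
Q = 2441.7 kJ

2441.7


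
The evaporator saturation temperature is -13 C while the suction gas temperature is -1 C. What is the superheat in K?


Superheat = T_suction - T_evap
Superheat = -1 - (-13)
Superheat = 12 K

12


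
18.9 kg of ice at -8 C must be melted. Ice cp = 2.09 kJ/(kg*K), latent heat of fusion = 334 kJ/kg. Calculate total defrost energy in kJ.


Sensible heat = cp * dT = 2.09 * 8 = 16.72 kJ/kg
Total per kg = 16.72 + 334 = 350.72 kJ/kg
Q = m * total = 18.9 * 350.72
Q = 6628.6 kJ

6628.6


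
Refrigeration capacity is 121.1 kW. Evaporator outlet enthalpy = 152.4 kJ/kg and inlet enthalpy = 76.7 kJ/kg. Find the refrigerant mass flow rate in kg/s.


dh = 152.4 - 76.7 = 75.7 kJ/kg
m_dot = Q / dh = 121.1 / 75.7 = 1.5997 kg/s

1.5997


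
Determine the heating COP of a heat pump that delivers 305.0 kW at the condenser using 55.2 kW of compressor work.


COP_hp = Q_cond / W
COP_hp = 305.0 / 55.2
COP_hp = 5.525

5.525


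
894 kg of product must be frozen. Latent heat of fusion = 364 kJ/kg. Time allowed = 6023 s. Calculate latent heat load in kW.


Q_lat = m * h_fg / t
Q_lat = 894 * 364 / 6023
Q_lat = 54.03 kW

54.03


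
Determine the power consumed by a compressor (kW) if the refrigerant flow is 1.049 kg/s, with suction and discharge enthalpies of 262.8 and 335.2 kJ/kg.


dh = 335.2 - 262.8 = 72.4 kJ/kg
W = m_dot * dh = 1.049 * 72.4 = 75.95 kW

75.95


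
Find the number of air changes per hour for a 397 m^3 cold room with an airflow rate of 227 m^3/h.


ACH = flow / volume
ACH = 227 / 397
ACH = 0.572

0.572


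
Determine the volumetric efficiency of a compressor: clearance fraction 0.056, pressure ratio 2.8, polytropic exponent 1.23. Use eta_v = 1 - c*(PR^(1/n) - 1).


PR^(1/n) = 2.8^(1/1.23) = 2.30963374
eta_v = 1 - 0.056 * (2.30963374 - 1)
eta_v = 0.9267

0.9267


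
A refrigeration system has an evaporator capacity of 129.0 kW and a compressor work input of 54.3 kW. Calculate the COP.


COP = Q_evap / W
COP = 129.0 / 54.3
COP = 2.376

2.376


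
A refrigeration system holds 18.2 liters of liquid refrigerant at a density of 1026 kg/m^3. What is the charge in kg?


Charge = V * rho / 1000
Charge = 18.2 * 1026 / 1000
Charge = 18.67 kg

18.67


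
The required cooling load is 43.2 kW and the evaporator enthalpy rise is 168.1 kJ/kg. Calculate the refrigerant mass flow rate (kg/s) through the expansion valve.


m_dot = Q / dh
m_dot = 43.2 / 168.1
m_dot = 0.257 kg/s

0.257


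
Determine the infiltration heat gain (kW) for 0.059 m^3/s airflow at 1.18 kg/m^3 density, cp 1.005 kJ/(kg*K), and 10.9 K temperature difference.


Q = V_dot * rho * cp * dT
Q = 0.059 * 1.18 * 1.005 * 10.9
Q = 0.763 kW

0.763


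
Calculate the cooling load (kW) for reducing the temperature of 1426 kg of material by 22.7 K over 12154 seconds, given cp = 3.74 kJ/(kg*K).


Q = m * cp * dT / t
Q = 1426 * 3.74 * 22.7 / 12154
Q = 9.961 kW

9.961


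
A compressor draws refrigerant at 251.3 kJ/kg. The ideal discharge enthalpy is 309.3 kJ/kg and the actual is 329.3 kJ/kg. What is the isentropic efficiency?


dh_ideal = 309.3 - 251.3 = 58.0 kJ/kg
dh_actual = 329.3 - 251.3 = 78.0 kJ/kg
eta_s = dh_ideal / dh_actual = 58.0 / 78.0
eta_s = 0.7436

0.7436


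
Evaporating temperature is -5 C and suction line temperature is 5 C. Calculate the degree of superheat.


Superheat = T_suction - T_evap
Superheat = 5 - (-5)
Superheat = 10 K

10


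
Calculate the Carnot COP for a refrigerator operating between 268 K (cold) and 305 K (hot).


dT = 305 - 268 = 37 K
COP_carnot = T_cold / dT = 268 / 37
COP_carnot = 7.243

7.243


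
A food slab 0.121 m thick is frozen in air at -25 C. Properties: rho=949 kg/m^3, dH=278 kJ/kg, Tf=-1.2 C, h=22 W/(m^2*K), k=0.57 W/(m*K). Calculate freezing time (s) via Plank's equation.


dT = -1.2 - (-25) = 23.8 K
term1 = a/(2h) = 0.121/(2*22) = 0.00275
term2 = a^2/(8k) = 0.121^2/(8*0.57) = 0.003210745614
t = rho*dH*1000/dT * (term1 + term2)
t = 949*278*1000/23.8 * (0.00275 + 0.003210745614)
t = 66075 s

66075


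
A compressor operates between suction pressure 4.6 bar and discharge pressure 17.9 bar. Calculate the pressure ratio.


PR = P_high / P_low
PR = 17.9 / 4.6
PR = 3.891

3.891


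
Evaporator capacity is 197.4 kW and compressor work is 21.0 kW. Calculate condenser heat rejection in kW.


Q_cond = Q_evap + W
Q_cond = 197.4 + 21.0
Q_cond = 218.4 kW

218.4


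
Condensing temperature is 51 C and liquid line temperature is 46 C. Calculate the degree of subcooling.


Subcooling = T_cond - T_liquid
Subcooling = 51 - 46
Subcooling = 5 K

5


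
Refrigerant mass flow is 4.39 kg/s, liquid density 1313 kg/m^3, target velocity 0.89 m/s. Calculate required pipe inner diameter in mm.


A = m_dot / (rho * v) = 4.39 / (1313 * 0.89) = 0.003756728309 m^2
d = sqrt(4*A/pi) * 1000
d = 69.2 mm

69.2


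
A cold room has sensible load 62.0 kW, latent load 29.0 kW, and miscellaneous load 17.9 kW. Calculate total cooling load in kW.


Q_total = Q_s + Q_l + Q_misc
Q_total = 62.0 + 29.0 + 17.9
Q_total = 108.9 kW

108.9


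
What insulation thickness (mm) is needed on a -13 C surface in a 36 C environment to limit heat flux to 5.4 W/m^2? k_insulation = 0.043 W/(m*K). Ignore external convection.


dT = 36 - (-13) = 49 K
thickness = k * dT / q_max * 1000
thickness = 0.043 * 49 / 5.4 * 1000
thickness = 390.2 mm

390.2


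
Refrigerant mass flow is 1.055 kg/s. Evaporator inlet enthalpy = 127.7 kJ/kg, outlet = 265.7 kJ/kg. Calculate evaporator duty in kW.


dh = 265.7 - 127.7 = 138.0 kJ/kg
Q_evap = m_dot * dh = 1.055 * 138.0
Q_evap = 145.59 kW

145.59


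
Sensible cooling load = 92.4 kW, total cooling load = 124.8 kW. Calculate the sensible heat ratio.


SHR = Q_sensible / Q_total
SHR = 92.4 / 124.8
SHR = 0.74

0.74


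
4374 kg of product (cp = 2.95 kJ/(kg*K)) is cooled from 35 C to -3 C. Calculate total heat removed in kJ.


dT = 35 - (-3) = 38 K
Q = m * cp * dT = 4374 * 2.95 * 38
Q = 490325 kJ

490325


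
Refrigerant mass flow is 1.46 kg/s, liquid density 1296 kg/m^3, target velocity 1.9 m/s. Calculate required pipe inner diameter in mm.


A = m_dot / (rho * v) = 1.46 / (1296 * 1.9) = 0.0005929174789 m^2
d = sqrt(4*A/pi) * 1000
d = 27.5 mm

27.5


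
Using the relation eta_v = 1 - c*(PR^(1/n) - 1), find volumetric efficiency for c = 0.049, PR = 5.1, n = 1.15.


PR^(1/n) = 5.1^(1/1.15) = 4.12361788
eta_v = 1 - 0.049 * (4.12361788 - 1)
eta_v = 0.8469

0.8469


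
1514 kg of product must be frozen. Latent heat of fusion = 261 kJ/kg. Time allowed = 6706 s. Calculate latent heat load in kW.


Q_lat = m * h_fg / t
Q_lat = 1514 * 261 / 6706
Q_lat = 58.93 kW

58.93


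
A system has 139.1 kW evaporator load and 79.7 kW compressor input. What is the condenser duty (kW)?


Q_cond = Q_evap + W
Q_cond = 139.1 + 79.7
Q_cond = 218.8 kW

218.8


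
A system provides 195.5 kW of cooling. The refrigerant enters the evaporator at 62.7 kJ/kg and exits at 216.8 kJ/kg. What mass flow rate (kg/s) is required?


dh = 216.8 - 62.7 = 154.1 kJ/kg
m_dot = Q / dh = 195.5 / 154.1 = 1.2687 kg/s

1.2687


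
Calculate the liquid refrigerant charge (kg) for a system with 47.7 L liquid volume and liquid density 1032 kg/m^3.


Charge = V * rho / 1000
Charge = 47.7 * 1032 / 1000
Charge = 49.23 kg

49.23


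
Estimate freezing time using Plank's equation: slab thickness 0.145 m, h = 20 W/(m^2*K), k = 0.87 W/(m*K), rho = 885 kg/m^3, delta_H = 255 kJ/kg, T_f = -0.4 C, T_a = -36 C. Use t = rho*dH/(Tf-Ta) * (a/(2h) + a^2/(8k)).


dT = -0.4 - (-36) = 35.6 K
term1 = a/(2h) = 0.145/(2*20) = 0.003625
term2 = a^2/(8k) = 0.145^2/(8*0.87) = 0.003020833333
t = rho*dH*1000/dT * (term1 + term2)
t = 885*255*1000/35.6 * (0.003625 + 0.003020833333)
t = 42129 s

42129


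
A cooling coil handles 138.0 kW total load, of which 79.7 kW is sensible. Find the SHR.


SHR = Q_sensible / Q_total
SHR = 79.7 / 138.0
SHR = 0.578

0.578


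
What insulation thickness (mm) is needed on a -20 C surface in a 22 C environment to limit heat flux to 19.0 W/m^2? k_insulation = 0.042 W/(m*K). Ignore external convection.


dT = 22 - (-20) = 42 K
thickness = k * dT / q_max * 1000
thickness = 0.042 * 42 / 19.0 * 1000
thickness = 92.8 mm

92.8


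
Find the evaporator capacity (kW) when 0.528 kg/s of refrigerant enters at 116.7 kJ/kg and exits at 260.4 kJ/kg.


dh = 260.4 - 116.7 = 143.7 kJ/kg
Q_evap = m_dot * dh = 0.528 * 143.7
Q_evap = 75.87 kW

75.87


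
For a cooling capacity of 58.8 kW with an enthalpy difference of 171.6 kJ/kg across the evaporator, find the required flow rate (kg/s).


m_dot = Q / dh
m_dot = 58.8 / 171.6
m_dot = 0.3427 kg/s

0.3427


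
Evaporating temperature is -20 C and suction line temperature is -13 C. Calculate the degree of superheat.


Superheat = T_suction - T_evap
Superheat = -13 - (-20)
Superheat = 7 K

7


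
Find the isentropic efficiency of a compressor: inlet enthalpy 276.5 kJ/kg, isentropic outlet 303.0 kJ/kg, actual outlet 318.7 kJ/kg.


dh_ideal = 303.0 - 276.5 = 26.5 kJ/kg
dh_actual = 318.7 - 276.5 = 42.2 kJ/kg
eta_s = dh_ideal / dh_actual = 26.5 / 42.2
eta_s = 0.628

0.628


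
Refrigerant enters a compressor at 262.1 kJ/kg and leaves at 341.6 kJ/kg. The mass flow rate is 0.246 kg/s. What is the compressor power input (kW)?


dh = 341.6 - 262.1 = 79.5 kJ/kg
W = m_dot * dh = 0.246 * 79.5 = 19.56 kW

19.56


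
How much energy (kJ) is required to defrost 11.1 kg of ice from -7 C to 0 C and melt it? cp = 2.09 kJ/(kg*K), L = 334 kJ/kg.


Sensible heat = cp * dT = 2.09 * 7 = 14.63 kJ/kg
Total per kg = 14.63 + 334 = 348.63 kJ/kg
Q = m * total = 11.1 * 348.63
Q = 3869.8 kJ

3869.8


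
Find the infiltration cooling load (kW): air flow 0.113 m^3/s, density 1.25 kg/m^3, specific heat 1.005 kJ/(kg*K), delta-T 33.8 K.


Q = V_dot * rho * cp * dT
Q = 0.113 * 1.25 * 1.005 * 33.8
Q = 4.798 kW

4.798


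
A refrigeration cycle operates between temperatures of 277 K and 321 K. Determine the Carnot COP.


dT = 321 - 277 = 44 K
COP_carnot = T_cold / dT = 277 / 44
COP_carnot = 6.295

6.295


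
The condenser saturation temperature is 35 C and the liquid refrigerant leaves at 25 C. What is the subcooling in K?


Subcooling = T_cond - T_liquid
Subcooling = 35 - 25
Subcooling = 10 K

10


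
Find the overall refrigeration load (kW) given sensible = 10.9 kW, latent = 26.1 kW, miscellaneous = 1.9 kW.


Q_total = Q_s + Q_l + Q_misc
Q_total = 10.9 + 26.1 + 1.9
Q_total = 38.9 kW

38.9


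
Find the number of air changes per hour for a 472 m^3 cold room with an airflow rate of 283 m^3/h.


ACH = flow / volume
ACH = 283 / 472
ACH = 0.6

0.6


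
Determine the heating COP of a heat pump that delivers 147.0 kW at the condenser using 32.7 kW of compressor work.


COP_hp = Q_cond / W
COP_hp = 147.0 / 32.7
COP_hp = 4.495

4.495


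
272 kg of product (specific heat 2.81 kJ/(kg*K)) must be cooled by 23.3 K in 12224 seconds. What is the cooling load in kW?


Q = m * cp * dT / t
Q = 272 * 2.81 * 23.3 / 12224
Q = 1.457 kW

1.457


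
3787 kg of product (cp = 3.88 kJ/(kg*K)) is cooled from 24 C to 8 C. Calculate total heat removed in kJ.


dT = 24 - (8) = 16 K
Q = m * cp * dT = 3787 * 3.88 * 16
Q = 235097 kJ

235097


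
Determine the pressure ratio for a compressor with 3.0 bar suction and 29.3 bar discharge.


PR = P_high / P_low
PR = 29.3 / 3.0
PR = 9.767

9.767


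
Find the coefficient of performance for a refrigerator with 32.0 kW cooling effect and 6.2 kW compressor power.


COP = Q_evap / W
COP = 32.0 / 6.2
COP = 5.161

5.161


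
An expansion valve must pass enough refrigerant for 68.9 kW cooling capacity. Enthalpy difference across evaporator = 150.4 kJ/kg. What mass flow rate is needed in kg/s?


m_dot = Q / dh
m_dot = 68.9 / 150.4
m_dot = 0.4581 kg/s

0.4581


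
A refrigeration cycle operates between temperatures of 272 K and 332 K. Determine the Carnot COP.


dT = 332 - 272 = 60 K
COP_carnot = T_cold / dT = 272 / 60
COP_carnot = 4.533

4.533


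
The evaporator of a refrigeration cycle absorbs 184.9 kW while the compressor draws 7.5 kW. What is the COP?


COP = Q_evap / W
COP = 184.9 / 7.5
COP = 24.653

24.653


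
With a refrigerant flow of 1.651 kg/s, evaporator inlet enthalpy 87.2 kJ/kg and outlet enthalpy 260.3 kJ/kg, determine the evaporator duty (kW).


dh = 260.3 - 87.2 = 173.1 kJ/kg
Q_evap = m_dot * dh = 1.651 * 173.1
Q_evap = 285.79 kW

285.79


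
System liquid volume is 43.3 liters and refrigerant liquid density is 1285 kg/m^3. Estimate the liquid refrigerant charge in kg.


Charge = V * rho / 1000
Charge = 43.3 * 1285 / 1000
Charge = 55.64 kg

55.64


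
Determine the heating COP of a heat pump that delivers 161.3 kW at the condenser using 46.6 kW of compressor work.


COP_hp = Q_cond / W
COP_hp = 161.3 / 46.6
COP_hp = 3.461

3.461


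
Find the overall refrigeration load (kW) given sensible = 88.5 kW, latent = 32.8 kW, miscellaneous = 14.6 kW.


Q_total = Q_s + Q_l + Q_misc
Q_total = 88.5 + 32.8 + 14.6
Q_total = 135.9 kW

135.9


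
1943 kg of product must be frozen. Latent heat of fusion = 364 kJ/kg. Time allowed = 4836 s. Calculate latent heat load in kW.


Q_lat = m * h_fg / t
Q_lat = 1943 * 364 / 4836
Q_lat = 146.25 kW

146.25


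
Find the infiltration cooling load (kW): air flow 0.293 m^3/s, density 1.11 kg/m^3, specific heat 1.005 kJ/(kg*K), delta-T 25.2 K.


Q = V_dot * rho * cp * dT
Q = 0.293 * 1.11 * 1.005 * 25.2
Q = 8.237 kW

8.237


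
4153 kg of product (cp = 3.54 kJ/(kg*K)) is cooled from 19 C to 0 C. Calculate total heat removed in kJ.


dT = 19 - (0) = 19 K
Q = m * cp * dT = 4153 * 3.54 * 19
Q = 279331 kJ

279331


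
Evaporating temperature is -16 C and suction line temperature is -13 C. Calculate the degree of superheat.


Superheat = T_suction - T_evap
Superheat = -13 - (-16)
Superheat = 3 K

3


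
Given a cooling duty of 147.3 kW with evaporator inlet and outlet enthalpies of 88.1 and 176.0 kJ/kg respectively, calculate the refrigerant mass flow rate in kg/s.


dh = 176.0 - 88.1 = 87.9 kJ/kg
m_dot = Q / dh = 147.3 / 87.9 = 1.6758 kg/s

1.6758


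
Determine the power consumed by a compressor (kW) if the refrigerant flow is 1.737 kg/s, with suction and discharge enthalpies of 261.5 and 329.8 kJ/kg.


dh = 329.8 - 261.5 = 68.3 kJ/kg
W = m_dot * dh = 1.737 * 68.3 = 118.64 kW

118.64


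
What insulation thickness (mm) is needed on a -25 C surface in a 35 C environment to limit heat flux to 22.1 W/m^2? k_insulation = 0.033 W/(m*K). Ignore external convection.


dT = 35 - (-25) = 60 K
thickness = k * dT / q_max * 1000
thickness = 0.033 * 60 / 22.1 * 1000
thickness = 89.6 mm

89.6


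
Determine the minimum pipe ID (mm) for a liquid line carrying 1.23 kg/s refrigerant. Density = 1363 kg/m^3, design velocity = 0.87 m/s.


A = m_dot / (rho * v) = 1.23 / (1363 * 0.87) = 0.001037265667 m^2
d = sqrt(4*A/pi) * 1000
d = 36.3 mm

36.3


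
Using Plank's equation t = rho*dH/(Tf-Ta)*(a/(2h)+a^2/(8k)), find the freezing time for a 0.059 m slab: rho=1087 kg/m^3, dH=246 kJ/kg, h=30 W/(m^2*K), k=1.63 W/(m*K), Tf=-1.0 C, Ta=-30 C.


dT = -1.0 - (-30) = 29.0 K
term1 = a/(2h) = 0.059/(2*30) = 0.0009833333333
term2 = a^2/(8k) = 0.059^2/(8*1.63) = 0.0002669478528
t = rho*dH*1000/dT * (term1 + term2)
t = 1087*246*1000/29.0 * (0.0009833333333 + 0.0002669478528)
t = 11529 s

11529


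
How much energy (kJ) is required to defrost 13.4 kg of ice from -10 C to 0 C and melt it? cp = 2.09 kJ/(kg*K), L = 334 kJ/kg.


Sensible heat = cp * dT = 2.09 * 10 = 20.9 kJ/kg
Total per kg = 20.9 + 334 = 354.9 kJ/kg
Q = m * total = 13.4 * 354.9
Q = 4755.7 kJ

4755.7


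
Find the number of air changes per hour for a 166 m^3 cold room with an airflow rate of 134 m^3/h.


ACH = flow / volume
ACH = 134 / 166
ACH = 0.807

0.807


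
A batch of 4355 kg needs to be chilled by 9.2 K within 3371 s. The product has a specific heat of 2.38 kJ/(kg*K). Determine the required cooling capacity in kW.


Q = m * cp * dT / t
Q = 4355 * 2.38 * 9.2 / 3371
Q = 28.287 kW

28.287


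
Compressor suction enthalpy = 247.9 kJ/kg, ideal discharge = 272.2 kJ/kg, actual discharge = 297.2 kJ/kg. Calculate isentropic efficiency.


dh_ideal = 272.2 - 247.9 = 24.3 kJ/kg
dh_actual = 297.2 - 247.9 = 49.3 kJ/kg
eta_s = dh_ideal / dh_actual = 24.3 / 49.3
eta_s = 0.4929

0.4929


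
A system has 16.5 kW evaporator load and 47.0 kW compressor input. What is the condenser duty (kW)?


Q_cond = Q_evap + W
Q_cond = 16.5 + 47.0
Q_cond = 63.5 kW

63.5


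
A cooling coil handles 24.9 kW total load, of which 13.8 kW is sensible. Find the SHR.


SHR = Q_sensible / Q_total
SHR = 13.8 / 24.9
SHR = 0.554

0.554


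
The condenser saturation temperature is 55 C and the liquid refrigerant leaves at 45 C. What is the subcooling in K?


Subcooling = T_cond - T_liquid
Subcooling = 55 - 45
Subcooling = 10 K

10


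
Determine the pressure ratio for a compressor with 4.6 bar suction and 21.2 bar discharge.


PR = P_high / P_low
PR = 21.2 / 4.6
PR = 4.609

4.609


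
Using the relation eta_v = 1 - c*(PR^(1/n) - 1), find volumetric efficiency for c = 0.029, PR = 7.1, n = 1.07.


PR^(1/n) = 7.1^(1/1.07) = 6.24551923
eta_v = 1 - 0.029 * (6.24551923 - 1)
eta_v = 0.8479

0.8479


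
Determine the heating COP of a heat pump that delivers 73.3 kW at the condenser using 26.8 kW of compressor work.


COP_hp = Q_cond / W
COP_hp = 73.3 / 26.8
COP_hp = 2.735

2.735


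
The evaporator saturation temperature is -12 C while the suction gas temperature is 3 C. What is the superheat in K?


Superheat = T_suction - T_evap
Superheat = 3 - (-12)
Superheat = 15 K

15


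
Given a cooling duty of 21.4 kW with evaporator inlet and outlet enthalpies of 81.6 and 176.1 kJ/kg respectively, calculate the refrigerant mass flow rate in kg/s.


dh = 176.1 - 81.6 = 94.5 kJ/kg
m_dot = Q / dh = 21.4 / 94.5 = 0.2265 kg/s

0.2265


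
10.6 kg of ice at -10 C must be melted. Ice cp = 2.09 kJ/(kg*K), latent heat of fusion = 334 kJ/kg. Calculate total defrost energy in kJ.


Sensible heat = cp * dT = 2.09 * 10 = 20.9 kJ/kg
Total per kg = 20.9 + 334 = 354.9 kJ/kg
Q = m * total = 10.6 * 354.9
Q = 3761.9 kJ

3761.9


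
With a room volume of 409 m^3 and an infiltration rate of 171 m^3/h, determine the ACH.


ACH = flow / volume
ACH = 171 / 409
ACH = 0.418

0.418


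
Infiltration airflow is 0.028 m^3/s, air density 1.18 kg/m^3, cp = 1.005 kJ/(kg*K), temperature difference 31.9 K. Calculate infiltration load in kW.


Q = V_dot * rho * cp * dT
Q = 0.028 * 1.18 * 1.005 * 31.9
Q = 1.059 kW

1.059


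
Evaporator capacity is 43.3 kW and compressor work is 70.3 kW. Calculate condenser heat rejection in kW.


Q_cond = Q_evap + W
Q_cond = 43.3 + 70.3
Q_cond = 113.6 kW

113.6


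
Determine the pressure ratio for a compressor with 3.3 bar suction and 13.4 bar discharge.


PR = P_high / P_low
PR = 13.4 / 3.3
PR = 4.061

4.061


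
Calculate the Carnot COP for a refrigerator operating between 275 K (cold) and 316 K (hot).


dT = 316 - 275 = 41 K
COP_carnot = T_cold / dT = 275 / 41
COP_carnot = 6.707

6.707


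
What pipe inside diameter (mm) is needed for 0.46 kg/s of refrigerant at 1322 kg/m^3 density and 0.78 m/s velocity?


A = m_dot / (rho * v) = 0.46 / (1322 * 0.78) = 0.0004460995384 m^2
d = sqrt(4*A/pi) * 1000
d = 23.8 mm

23.8


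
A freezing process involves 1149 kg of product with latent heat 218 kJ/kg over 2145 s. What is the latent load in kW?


Q_lat = m * h_fg / t
Q_lat = 1149 * 218 / 2145
Q_lat = 116.77 kW

116.77


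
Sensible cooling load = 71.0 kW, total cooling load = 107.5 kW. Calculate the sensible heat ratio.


SHR = Q_sensible / Q_total
SHR = 71.0 / 107.5
SHR = 0.66

0.66


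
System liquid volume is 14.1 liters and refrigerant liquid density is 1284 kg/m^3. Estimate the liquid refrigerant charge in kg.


Charge = V * rho / 1000
Charge = 14.1 * 1284 / 1000
Charge = 18.1 kg

18.1


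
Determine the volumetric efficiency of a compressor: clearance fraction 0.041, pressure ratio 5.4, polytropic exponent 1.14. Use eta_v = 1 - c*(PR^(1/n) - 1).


PR^(1/n) = 5.4^(1/1.14) = 4.38985996
eta_v = 1 - 0.041 * (4.38985996 - 1)
eta_v = 0.861

0.861


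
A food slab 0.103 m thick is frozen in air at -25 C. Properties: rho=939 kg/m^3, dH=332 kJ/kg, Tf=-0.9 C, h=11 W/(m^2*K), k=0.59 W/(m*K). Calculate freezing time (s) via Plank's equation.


dT = -0.9 - (-25) = 24.1 K
term1 = a/(2h) = 0.103/(2*11) = 0.004681818182
term2 = a^2/(8k) = 0.103^2/(8*0.59) = 0.002247669492
t = rho*dH*1000/dT * (term1 + term2)
t = 939*332*1000/24.1 * (0.004681818182 + 0.002247669492)
t = 89637 s

89637


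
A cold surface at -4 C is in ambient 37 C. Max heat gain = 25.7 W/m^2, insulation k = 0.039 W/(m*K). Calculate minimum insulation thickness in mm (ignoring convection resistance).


dT = 37 - (-4) = 41 K
thickness = k * dT / q_max * 1000
thickness = 0.039 * 41 / 25.7 * 1000
thickness = 62.2 mm

62.2


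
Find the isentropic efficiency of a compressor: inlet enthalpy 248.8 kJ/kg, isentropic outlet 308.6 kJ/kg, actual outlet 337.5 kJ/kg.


dh_ideal = 308.6 - 248.8 = 59.8 kJ/kg
dh_actual = 337.5 - 248.8 = 88.7 kJ/kg
eta_s = dh_ideal / dh_actual = 59.8 / 88.7
eta_s = 0.6742

0.6742


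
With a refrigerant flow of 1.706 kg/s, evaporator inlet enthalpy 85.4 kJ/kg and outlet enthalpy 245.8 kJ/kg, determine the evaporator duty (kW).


dh = 245.8 - 85.4 = 160.4 kJ/kg
Q_evap = m_dot * dh = 1.706 * 160.4
Q_evap = 273.64 kW

273.64


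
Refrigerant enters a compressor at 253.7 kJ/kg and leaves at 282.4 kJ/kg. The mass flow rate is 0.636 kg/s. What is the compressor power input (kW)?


dh = 282.4 - 253.7 = 28.7 kJ/kg
W = m_dot * dh = 0.636 * 28.7 = 18.25 kW

18.25


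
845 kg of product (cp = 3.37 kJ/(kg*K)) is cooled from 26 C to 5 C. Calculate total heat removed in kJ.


dT = 26 - (5) = 21 K
Q = m * cp * dT = 845 * 3.37 * 21
Q = 59801 kJ

59801


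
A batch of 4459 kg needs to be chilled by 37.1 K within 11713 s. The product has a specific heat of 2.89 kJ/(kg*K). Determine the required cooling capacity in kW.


Q = m * cp * dT / t
Q = 4459 * 2.89 * 37.1 / 11713
Q = 40.817 kW

40.817
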